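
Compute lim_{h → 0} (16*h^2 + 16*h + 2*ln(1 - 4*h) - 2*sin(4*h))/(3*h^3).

-64/9

Substitution gives 0/0 (the numerator vanishes to order 3).
Expand each term to order h^3: the coefficient of h^3 in 2·ln(1 - 4h) is -128/3 and in -2·sin(4h) is 64/3.
Lower-order terms cancel with the polynomial part, so the numerator is (-64/3)·h^3 + o(h^3), and the limit is (-64/3)/(3) = -64/9.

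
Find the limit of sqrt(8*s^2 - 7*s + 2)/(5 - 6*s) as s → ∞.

-√(2)/3

For large |s|, √(8*s^2 - 7*s + 2) ≈ √8·|s| and the denominator ≈ -6s.
Since s → +∞, |s| = s, giving √8/(-6) = -√(2)/3.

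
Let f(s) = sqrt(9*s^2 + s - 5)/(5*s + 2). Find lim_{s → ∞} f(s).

For large |s|, √(9*s^2 + s - 5) ≈ √9·|s| and the denominator ≈ 5s.
Since s → +∞, |s| = s, giving √9/(5) = 3/5.

3/5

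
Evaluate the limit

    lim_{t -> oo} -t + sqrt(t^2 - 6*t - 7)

An ∞ − ∞ form. Rationalising with the conjugate, the difference becomes (-6t - 7) / (√(t^2 - 6*t - 7) + t).
For large t the denominator behaves like 2·t, so the quotient tends to -6/2 = -3.

-3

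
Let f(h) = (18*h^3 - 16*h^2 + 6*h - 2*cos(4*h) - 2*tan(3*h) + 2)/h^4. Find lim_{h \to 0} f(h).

-64/3

Substitution gives 0/0; apply L'Hôpital's rule 4 times.
After differentiating numerator and denominator 4 times the quotient is (-512*cos(4*h) - 3888*tan(3*h)^5 - 6480*tan(3*h)^3 - 2592*tan(3*h))/(24); at h = 0 this is -64/3.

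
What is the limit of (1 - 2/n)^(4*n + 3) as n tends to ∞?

Let L be the limit and take ln: ln L = lim (4n + 3)·ln(1 - 2/n) = lim (4n + 3)·(-2/n + O(1/n²)) = -8.
Hence L = e^(-8).

e^(-8)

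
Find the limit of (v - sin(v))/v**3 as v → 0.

1/6

Direct substitution gives 0/0.
Apply L'Hôpital: lim (1 - cos(v))/(3*v^2), still 0/0.
Apply L'Hôpital: lim (sin(v))/(6*v), still 0/0.
After 3 applications of L'Hôpital's rule the quotient is (cos(v))/(6); substituting v = 0 gives 1/6.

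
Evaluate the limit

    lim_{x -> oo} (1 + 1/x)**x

The base → 1 and the exponent → ∞: a 1^∞ form.
Take logarithms: (x)·ln(1 + 1/x). Since ln(1+u) ~ u for small u, this behaves like (x)·(1/x) → 1.
So the limit is e^(1).

e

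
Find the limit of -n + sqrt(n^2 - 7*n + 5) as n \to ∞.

An ∞ − ∞ form. Rationalising with the conjugate, the difference becomes (-7n + 5) / (√(n^2 - 7*n + 5) + n).
For large n the denominator behaves like 2·n, so the quotient tends to -7/2 = -7/2.

-7/2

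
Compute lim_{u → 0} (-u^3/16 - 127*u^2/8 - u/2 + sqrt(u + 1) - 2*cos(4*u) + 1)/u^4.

-8207/384

Substitution gives 0/0; apply L'Hôpital's rule 4 times.
After differentiating numerator and denominator 4 times the quotient is (-512*cos(4*u) - 15/(16*(u + 1)^(7/2)))/(24); at u = 0 this is -8207/384.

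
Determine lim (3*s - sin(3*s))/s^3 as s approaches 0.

9/2

Direct substitution gives 0/0.
Apply L'Hôpital: lim (3 - 3*cos(3*s))/(3*s^2), still 0/0.
Apply L'Hôpital: lim (9*sin(3*s))/(6*s), still 0/0.
After 3 applications of L'Hôpital's rule the quotient is (27*cos(3*s))/(6); substituting s = 0 gives 9/2.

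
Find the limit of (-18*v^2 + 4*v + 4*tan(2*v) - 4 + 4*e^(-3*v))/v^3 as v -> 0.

Substitution gives 0/0 (the numerator vanishes to order 3).
Expand each term to order v^3: the coefficient of v^3 in 4·e^(-3v) is -18 and in 4·tan(2v) is 32/3.
Lower-order terms cancel with the polynomial part, so the numerator is (-22/3)·v^3 + o(v^3), and the limit is (-22/3)/(1) = -22/3.

-22/3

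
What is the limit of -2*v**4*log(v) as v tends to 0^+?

This is a 0·(−∞) form. Rewrite as -2·ln(v) / v^(−4) and apply L'Hôpital:
the derivative quotient is -2·(1/v) / (−4·v^(−5)) = (2/4)·v^4 → 0.

0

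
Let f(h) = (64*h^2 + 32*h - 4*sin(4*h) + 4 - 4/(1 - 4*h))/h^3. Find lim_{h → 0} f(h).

Substitution gives 0/0; apply L'Hôpital's rule 3 times.
After differentiating numerator and denominator 3 times the quotient is (256*cos(4*h) - 1536/(4*h - 1)^4)/(6); at h = 0 this is -640/3.

-640/3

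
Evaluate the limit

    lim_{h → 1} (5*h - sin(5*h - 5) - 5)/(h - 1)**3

Direct substitution gives 0/0.
Apply L'Hôpital: lim (5 - 5*cos(5*h - 5))/(3*(h - 1)^2), still 0/0.
Apply L'Hôpital: lim (25*sin(5*h - 5))/(6*h - 6), still 0/0.
After 3 applications of L'Hôpital's rule the quotient is (125*cos(5*h - 5))/(6); substituting h = 1 gives 125/6.

125/6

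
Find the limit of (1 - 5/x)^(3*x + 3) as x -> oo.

e^(-15)

Write it as [(1 - 5/x)^x]^(3) · (1 - 5/x)^(3). The bracketed term tends to e^(-5) and the second factor to 1, so the limit is e^(-15).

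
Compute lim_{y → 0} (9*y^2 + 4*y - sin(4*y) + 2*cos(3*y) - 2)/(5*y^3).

32/15

Substitution gives 0/0 (the numerator vanishes to order 3).
Expand each term to order y^3: the coefficient of y^3 in −sin(4y) is 32/3 and in 2·cos(3y) is 0.
Lower-order terms cancel with the polynomial part, so the numerator is (32/3)·y^3 + o(y^3), and the limit is (32/3)/(5) = 32/15.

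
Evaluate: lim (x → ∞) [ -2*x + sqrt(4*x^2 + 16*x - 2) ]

An ∞ − ∞ form. Rationalising with the conjugate, the difference becomes (16x - 2) / (√(4*x^2 + 16*x - 2) + 2x).
For large x the denominator behaves like 2·2x, so the quotient tends to 16/4 = 4.

4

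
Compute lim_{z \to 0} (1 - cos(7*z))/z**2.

49/2

Substitution gives 0/0.
Use (1 − cos u)/u² → 1/2 with u = 7z: the limit is 7²/(2·1) = 49/2.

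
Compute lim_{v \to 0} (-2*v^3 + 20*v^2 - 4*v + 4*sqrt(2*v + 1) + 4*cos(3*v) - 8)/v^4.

11

Substitution gives 0/0; apply L'Hôpital's rule 4 times.
After differentiating numerator and denominator 4 times the quotient is (324*cos(3*v) - 60/(2*v + 1)^(7/2))/(24); at v = 0 this is 11.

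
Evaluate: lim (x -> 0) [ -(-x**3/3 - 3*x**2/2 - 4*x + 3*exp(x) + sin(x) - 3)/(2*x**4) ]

-1/16

Substitution gives 0/0; apply L'Hôpital's rule 4 times.
After differentiating numerator and denominator 4 times the quotient is (3*e^(x) + sin(x))/(-48); at x = 0 this is -1/16.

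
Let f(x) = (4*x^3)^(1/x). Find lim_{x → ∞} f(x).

1

Base → ∞ and exponent → 0: an ∞^0 form.
Take logs: (1/x)·ln(4·x^3) = (ln 4 + 3·ln x)/x → 0.
So the limit is e^0 = 1.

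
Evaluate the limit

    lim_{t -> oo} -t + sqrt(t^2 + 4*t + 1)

2

An ∞ − ∞ form. Rationalising with the conjugate, the difference becomes (4t + 1) / (√(t^2 + 4*t + 1) + t).
For large t the denominator behaves like 2·t, so the quotient tends to 4/2 = 2.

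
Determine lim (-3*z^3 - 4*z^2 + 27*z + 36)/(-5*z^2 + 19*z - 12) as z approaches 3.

78/11

Direct substitution gives 0/0, so factor. Both numerator and denominator have (z - 3) as a factor.
After cancelling, the expression reduces to (-3*z^2 - 13*z - 12)/(4 - 5*z).
Substituting z = 3 gives 78/11.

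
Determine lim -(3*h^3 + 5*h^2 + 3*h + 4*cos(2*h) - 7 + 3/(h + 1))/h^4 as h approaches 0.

-17/3

Substitution gives 0/0 (the numerator vanishes to order 4).
Expand each term to order h^4: the coefficient of h^4 in 3·1/(1 + h) is 3 and in 4·cos(2h) is 8/3.
Lower-order terms cancel with the polynomial part, so the numerator is (17/3)·h^4 + o(h^4), and the limit is (17/3)/(-1) = -17/3.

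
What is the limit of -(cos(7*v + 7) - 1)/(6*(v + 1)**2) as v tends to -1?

Direct substitution gives 0/0.
Apply L'Hôpital: lim (-7*sin(7*v + 7))/(-12*v - 12), still 0/0.
After 2 applications of L'Hôpital's rule the quotient is (-49*cos(7*v + 7))/(-12); substituting v = -1 gives 49/12.

49/12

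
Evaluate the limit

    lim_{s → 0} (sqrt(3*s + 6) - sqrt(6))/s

√(6)/4

Substitution gives 0/0. Multiply numerator and denominator by the conjugate √(6 + 3s) + √6.
The numerator becomes (6 + 3s) − 6 = 3s, so the expression simplifies to 3/(√(6 + 3s) + √6).
Letting s → 0 gives 3/(2√6) = √(6)/4.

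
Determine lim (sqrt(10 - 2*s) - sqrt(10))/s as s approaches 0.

-√(10)/10

Substitution gives 0/0. Multiply numerator and denominator by the conjugate √(10 - 2s) + √10.
The numerator becomes (10 - 2s) − 10 = -2s, so the expression simplifies to -2/(√(10 - 2s) + √10).
Letting s → 0 gives -2/(2√10) = -√(10)/10.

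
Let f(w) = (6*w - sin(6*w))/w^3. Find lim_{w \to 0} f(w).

36

Direct substitution gives 0/0.
Apply L'Hôpital: lim (6 - 6*cos(6*w))/(3*w^2), still 0/0.
Apply L'Hôpital: lim (36*sin(6*w))/(6*w), still 0/0.
After 3 applications of L'Hôpital's rule the quotient is (216*cos(6*w))/(6); substituting w = 0 gives 36.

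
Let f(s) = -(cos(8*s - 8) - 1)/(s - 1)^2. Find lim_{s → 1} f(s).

Direct substitution gives 0/0.
Apply L'Hôpital: lim (-8*sin(8*s - 8))/(2 - 2*s), still 0/0.
After 2 applications of L'Hôpital's rule the quotient is (-64*cos(8*s - 8))/(-2); substituting s = 1 gives 32.

32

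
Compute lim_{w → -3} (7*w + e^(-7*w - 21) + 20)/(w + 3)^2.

Direct substitution gives 0/0.
Apply L'Hôpital: lim (7 - 7*e^(-7*w - 21))/(2*w + 6), still 0/0.
After 2 applications of L'Hôpital's rule the quotient is (49*e^(-7*w - 21))/(2); substituting w = -3 gives 49/2.

49/2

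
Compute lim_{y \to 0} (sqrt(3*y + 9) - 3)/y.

1/2

A 0/0 form; rationalise with √(9 + 3y) + √9. This collapses the numerator to 3y, leaving 3/(√(9 + 3y) + √9) → 3/(2√9) = 1/2.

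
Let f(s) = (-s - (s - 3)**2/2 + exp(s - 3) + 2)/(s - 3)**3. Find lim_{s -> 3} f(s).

1/6

Direct substitution gives 0/0.
Apply L'Hôpital: lim (-s + e^(s - 3) + 2)/(3*(s - 3)^2), still 0/0.
Apply L'Hôpital: lim (e^(s - 3) - 1)/(6*s - 18), still 0/0.
After 3 applications of L'Hôpital's rule the quotient is (e^(s - 3))/(6); substituting s = 3 gives 1/6.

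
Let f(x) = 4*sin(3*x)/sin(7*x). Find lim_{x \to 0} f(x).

Substitution gives 0/0.
Divide numerator and denominator by x: sin(3x)/x → 3 and sin(7x)/x → 7, so the limit is 4·3/7 = 12/7.

12/7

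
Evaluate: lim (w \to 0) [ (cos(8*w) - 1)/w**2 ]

-32

Direct substitution gives 0/0.
Apply L'Hôpital: lim (-8*sin(8*w))/(2*w), still 0/0.
After 2 applications of L'Hôpital's rule the quotient is (-64*cos(8*w))/(2); substituting w = 0 gives -32.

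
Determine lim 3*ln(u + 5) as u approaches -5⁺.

As u → -5⁺, u + 5 → 0⁺ and ln(u + 5) → −∞.
Multiplying by 3 gives -∞.

-∞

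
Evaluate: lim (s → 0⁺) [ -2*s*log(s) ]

This is a 0·(−∞) form. Rewrite as -2·ln(s) / s^(−1) and apply L'Hôpital:
the derivative quotient is -2·(1/s) / (−1·s^(−2)) = (2/1)·s^1 → 0.

0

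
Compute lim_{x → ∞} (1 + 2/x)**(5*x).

e^(10)

Let L be the limit and take ln: ln L = lim (5x)·ln(1 + 2/x) = lim (5x)·(2/x + O(1/x²)) = 10.
Hence L = e^(10).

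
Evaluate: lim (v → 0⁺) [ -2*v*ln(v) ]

This is a 0·(−∞) form. Rewrite as -2·ln(v) / v^(−1) and apply L'Hôpital:
the derivative quotient is -2·(1/v) / (−1·v^(−2)) = (2/1)·v^1 → 0.

0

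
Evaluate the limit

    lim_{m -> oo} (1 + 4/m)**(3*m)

e^(12)

Write it as [(1 + 4/m)^m]^(3) · (1 + 4/m)^(0). The bracketed term tends to e^(4) and the second factor to 1, so the limit is e^(12).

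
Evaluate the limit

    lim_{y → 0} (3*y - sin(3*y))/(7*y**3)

9/14

Direct substitution gives 0/0.
Apply L'Hôpital: lim (3 - 3*cos(3*y))/(21*y^2), still 0/0.
Apply L'Hôpital: lim (9*sin(3*y))/(42*y), still 0/0.
After 3 applications of L'Hôpital's rule the quotient is (27*cos(3*y))/(42); substituting y = 0 gives 9/14.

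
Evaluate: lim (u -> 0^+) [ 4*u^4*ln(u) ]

This is a 0·(−∞) form. Rewrite as 4·ln(u) / u^(−4) and apply L'Hôpital:
the derivative quotient is 4·(1/u) / (−4·u^(−5)) = (-4/4)·u^4 → 0.

0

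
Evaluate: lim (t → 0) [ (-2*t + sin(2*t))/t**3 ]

Direct substitution gives 0/0.
Apply L'Hôpital: lim (2*cos(2*t) - 2)/(3*t^2), still 0/0.
Apply L'Hôpital: lim (-4*sin(2*t))/(6*t), still 0/0.
After 3 applications of L'Hôpital's rule the quotient is (-8*cos(2*t))/(6); substituting t = 0 gives -4/3.

-4/3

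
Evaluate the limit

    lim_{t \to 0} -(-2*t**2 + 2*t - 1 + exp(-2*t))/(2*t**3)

Direct substitution gives 0/0.
Apply L'Hôpital: lim (-4*t + 2 - 2*e^(-2*t))/(-6*t^2), still 0/0.
Apply L'Hôpital: lim (-4 + 4*e^(-2*t))/(-12*t), still 0/0.
After 3 applications of L'Hôpital's rule the quotient is (-8*e^(-2*t))/(-12); substituting t = 0 gives 2/3.

2/3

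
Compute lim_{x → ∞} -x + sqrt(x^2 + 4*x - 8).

2

This has the form ∞ − ∞. Multiply and divide by the conjugate √(x^2 + 4*x - 8) + x.
That gives (4x - 8) / (√(x^2 + 4*x - 8) + x).
Divide numerator and denominator by x: the limit is 4/(2·1) = 2.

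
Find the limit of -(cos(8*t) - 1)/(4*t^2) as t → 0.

Direct substitution gives 0/0.
Apply L'Hôpital: lim (-8*sin(8*t))/(-8*t), still 0/0.
After 2 applications of L'Hôpital's rule the quotient is (-64*cos(8*t))/(-8); substituting t = 0 gives 8.

8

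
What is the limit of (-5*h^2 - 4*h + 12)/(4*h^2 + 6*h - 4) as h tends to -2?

At h = -2 both the top and bottom vanish — a removable singularity. Factoring out (h + 2) from each leaves (6 - 5*h)/(4*h - 2), which at h = -2 equals -8/5.

-8/5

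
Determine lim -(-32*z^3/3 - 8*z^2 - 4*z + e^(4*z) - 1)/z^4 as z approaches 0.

-32/3

Direct substitution gives 0/0.
Apply L'Hôpital: lim (-32*z^2 - 16*z + 4*e^(4*z) - 4)/(-4*z^3), still 0/0.
Apply L'Hôpital: lim (-64*z + 16*e^(4*z) - 16)/(-12*z^2), still 0/0.
Apply L'Hôpital: lim (64*e^(4*z) - 64)/(-24*z), still 0/0.
After 4 applications of L'Hôpital's rule the quotient is (256*e^(4*z))/(-24); substituting z = 0 gives -32/3.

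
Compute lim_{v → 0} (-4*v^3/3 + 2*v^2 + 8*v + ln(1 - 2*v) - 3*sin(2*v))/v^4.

-4

Substitution gives 0/0; apply L'Hôpital's rule 4 times.
After differentiating numerator and denominator 4 times the quotient is (-48*sin(2*v) - 96/(2*v - 1)^4)/(24); at v = 0 this is -4.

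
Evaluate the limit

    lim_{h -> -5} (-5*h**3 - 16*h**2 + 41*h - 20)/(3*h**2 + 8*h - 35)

87/11

Direct substitution gives 0/0, so factor. Both numerator and denominator have (h + 5) as a factor.
After cancelling, the expression reduces to (-5*h^2 + 9*h - 4)/(3*h - 7).
Substituting h = -5 gives 87/11.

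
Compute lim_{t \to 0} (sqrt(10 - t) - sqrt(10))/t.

-√(10)/20

Substitution gives 0/0. Multiply numerator and denominator by the conjugate √(10 - t) + √10.
The numerator becomes (10 - t) − 10 = -t, so the expression simplifies to -1/(√(10 - t) + √10).
Letting t → 0 gives -1/(2√10) = -√(10)/20.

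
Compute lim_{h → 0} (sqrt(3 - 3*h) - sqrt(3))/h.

A 0/0 form; rationalise with √(3 - 3h) + √3. This collapses the numerator to -3h, leaving -3/(√(3 - 3h) + √3) → -3/(2√3) = -√(3)/2.

-√(3)/2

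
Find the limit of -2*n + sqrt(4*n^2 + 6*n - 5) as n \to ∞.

3/2

An ∞ − ∞ form. Rationalising with the conjugate, the difference becomes (6n - 5) / (√(4*n^2 + 6*n - 5) + 2n).
For large n the denominator behaves like 2·2n, so the quotient tends to 6/4 = 3/2.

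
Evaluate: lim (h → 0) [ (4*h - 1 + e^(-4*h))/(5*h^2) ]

8/5

Direct substitution gives 0/0.
Apply L'Hôpital: lim (4 - 4*e^(-4*h))/(10*h), still 0/0.
After 2 applications of L'Hôpital's rule the quotient is (16*e^(-4*h))/(10); substituting h = 0 gives 8/5.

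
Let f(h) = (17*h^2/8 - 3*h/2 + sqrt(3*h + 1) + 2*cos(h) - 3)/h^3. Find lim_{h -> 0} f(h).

27/16

Substitution gives 0/0; apply L'Hôpital's rule 3 times.
After differentiating numerator and denominator 3 times the quotient is (2*sin(h) + 81/(8*(3*h + 1)^(5/2)))/(6); at h = 0 this is 27/16.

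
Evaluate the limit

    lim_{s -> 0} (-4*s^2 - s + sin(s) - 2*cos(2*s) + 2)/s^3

-1/6

Substitution gives 0/0; apply L'Hôpital's rule 3 times.
After differentiating numerator and denominator 3 times the quotient is (-(32*sin(s) + 1)*cos(s))/(6); at s = 0 this is -1/6.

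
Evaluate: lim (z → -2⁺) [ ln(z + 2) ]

-∞

As z → -2⁺, z + 2 → 0⁺ and ln(z + 2) → −∞.
Multiplying by 1 gives -∞.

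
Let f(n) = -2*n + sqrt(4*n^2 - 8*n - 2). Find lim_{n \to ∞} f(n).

-2

This has the form ∞ − ∞. Multiply and divide by the conjugate √(4*n^2 - 8*n - 2) + 2n.
That gives (-8n - 2) / (√(4*n^2 - 8*n - 2) + 2n).
Divide numerator and denominator by n: the limit is -8/(2·2) = -2.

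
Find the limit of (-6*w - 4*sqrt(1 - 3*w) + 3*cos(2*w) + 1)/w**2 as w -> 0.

Substitution gives 0/0; apply L'Hôpital's rule 2 times.
After differentiating numerator and denominator 2 times the quotient is (-12*cos(2*w) + 9/(1 - 3*w)^(3/2))/(2); at w = 0 this is -3/2.

-3/2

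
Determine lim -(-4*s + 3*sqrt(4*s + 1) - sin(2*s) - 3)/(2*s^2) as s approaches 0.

3

Substitution gives 0/0 (the numerator vanishes to order 2).
Expand each term to order s^2: the coefficient of s^2 in −sin(2s) is 0 and in 3·√(1 + 4s) is -6.
Lower-order terms cancel with the polynomial part, so the numerator is (-6)·s^2 + o(s^2), and the limit is (-6)/(-2) = 3.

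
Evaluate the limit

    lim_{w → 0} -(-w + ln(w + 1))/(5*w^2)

Direct substitution gives 0/0.
Apply L'Hôpital: lim (-1 + 1/(w + 1))/(-10*w), still 0/0.
After 2 applications of L'Hôpital's rule the quotient is (-1/(w + 1)^2)/(-10); substituting w = 0 gives 1/10.

1/10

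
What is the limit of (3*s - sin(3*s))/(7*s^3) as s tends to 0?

9/14

Direct substitution gives 0/0.
Apply L'Hôpital: lim (3 - 3*cos(3*s))/(21*s^2), still 0/0.
Apply L'Hôpital: lim (9*sin(3*s))/(42*s), still 0/0.
After 3 applications of L'Hôpital's rule the quotient is (27*cos(3*s))/(42); substituting s = 0 gives 9/14.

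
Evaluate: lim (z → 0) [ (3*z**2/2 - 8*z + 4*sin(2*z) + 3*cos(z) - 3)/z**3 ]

-16/3

Substitution gives 0/0; apply L'Hôpital's rule 3 times.
After differentiating numerator and denominator 3 times the quotient is (3*sin(z) - 32*cos(2*z))/(6); at z = 0 this is -16/3.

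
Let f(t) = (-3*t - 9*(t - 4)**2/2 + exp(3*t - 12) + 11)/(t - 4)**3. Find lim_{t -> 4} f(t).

9/2

Direct substitution gives 0/0.
Apply L'Hôpital: lim (-9*t + 3*e^(3*t - 12) + 33)/(3*(t - 4)^2), still 0/0.
Apply L'Hôpital: lim (9*e^(3*t - 12) - 9)/(6*t - 24), still 0/0.
After 3 applications of L'Hôpital's rule the quotient is (27*e^(3*t - 12))/(6); substituting t = 4 gives 9/2.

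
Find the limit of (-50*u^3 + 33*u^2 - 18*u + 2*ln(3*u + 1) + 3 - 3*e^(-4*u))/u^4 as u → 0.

Substitution gives 0/0 (the numerator vanishes to order 4).
Expand each term to order u^4: the coefficient of u^4 in 2·ln(1 + 3u) is -81/2 and in -3·e^(-4u) is -32.
Lower-order terms cancel with the polynomial part, so the numerator is (-145/2)·u^4 + o(u^4), and the limit is (-145/2)/(1) = -145/2.

-145/2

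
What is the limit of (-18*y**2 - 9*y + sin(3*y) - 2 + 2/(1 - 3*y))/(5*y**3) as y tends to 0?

99/10

Substitution gives 0/0; apply L'Hôpital's rule 3 times.
After differentiating numerator and denominator 3 times the quotient is (-27*cos(3*y) + 324/(3*y - 1)^4)/(30); at y = 0 this is 99/10.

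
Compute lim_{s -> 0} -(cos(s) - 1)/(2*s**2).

Direct substitution gives 0/0.
Apply L'Hôpital: lim (-sin(s))/(-4*s), still 0/0.
After 2 applications of L'Hôpital's rule the quotient is (-cos(s))/(-4); substituting s = 0 gives 1/4.

1/4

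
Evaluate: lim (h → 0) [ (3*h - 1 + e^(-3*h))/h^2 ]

Direct substitution gives 0/0.
Apply L'Hôpital: lim (3 - 3*e^(-3*h))/(2*h), still 0/0.
After 2 applications of L'Hôpital's rule the quotient is (9*e^(-3*h))/(2); substituting h = 0 gives 9/2.

9/2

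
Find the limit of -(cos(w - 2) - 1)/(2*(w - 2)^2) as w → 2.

1/4

Direct substitution gives 0/0.
Apply L'Hôpital: lim (-sin(w - 2))/(8 - 4*w), still 0/0.
After 2 applications of L'Hôpital's rule the quotient is (-cos(w - 2))/(-4); substituting w = 2 gives 1/4.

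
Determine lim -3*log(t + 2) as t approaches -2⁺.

∞

As t → -2⁺, t + 2 → 0⁺ and ln(t + 2) → −∞.
Multiplying by -3 gives ∞.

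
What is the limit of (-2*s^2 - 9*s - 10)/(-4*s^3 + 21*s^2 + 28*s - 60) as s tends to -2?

At s = -2 both the top and bottom vanish — a removable singularity. Factoring out (s + 2) from each leaves (-2*s - 5)/(-4*s^2 + 29*s - 30), which at s = -2 equals 1/104.

1/104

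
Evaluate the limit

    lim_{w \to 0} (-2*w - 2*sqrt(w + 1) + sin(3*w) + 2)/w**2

Substitution gives 0/0; apply L'Hôpital's rule 2 times.
After differentiating numerator and denominator 2 times the quotient is (-9*sin(3*w) + 1/(2*(w + 1)^(3/2)))/(2); at w = 0 this is 1/4.

1/4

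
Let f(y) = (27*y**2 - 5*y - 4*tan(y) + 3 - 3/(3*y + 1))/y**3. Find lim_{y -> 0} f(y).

239/3

Substitution gives 0/0 (the numerator vanishes to order 3).
Expand each term to order y^3: the coefficient of y^3 in -4·tan(y) is -4/3 and in -3·1/(1 + 3y) is 81.
Lower-order terms cancel with the polynomial part, so the numerator is (239/3)·y^3 + o(y^3), and the limit is (239/3)/(1) = 239/3.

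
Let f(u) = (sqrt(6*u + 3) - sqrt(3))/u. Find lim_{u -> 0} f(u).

Substitution gives 0/0. Multiply numerator and denominator by the conjugate √(3 + 6u) + √3.
The numerator becomes (3 + 6u) − 3 = 6u, so the expression simplifies to 6/(√(3 + 6u) + √3).
Letting u → 0 gives 6/(2√3) = √(3).

√(3)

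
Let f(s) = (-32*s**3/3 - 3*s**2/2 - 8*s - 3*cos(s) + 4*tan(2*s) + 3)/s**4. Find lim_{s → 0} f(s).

-1/8

Substitution gives 0/0; apply L'Hôpital's rule 4 times.
After differentiating numerator and denominator 4 times the quotient is (-3*cos(s) + 1536*tan(2*s)^5 + 2560*tan(2*s)^3 + 1024*tan(2*s))/(24); at s = 0 this is -1/8.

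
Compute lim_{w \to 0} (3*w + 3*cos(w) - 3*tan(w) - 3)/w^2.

-3/2

Substitution gives 0/0 (the numerator vanishes to order 2).
Expand each term to order w^2: the coefficient of w^2 in -3·tan(w) is 0 and in 3·cos(w) is -3/2.
Lower-order terms cancel with the polynomial part, so the numerator is (-3/2)·w^2 + o(w^2), and the limit is (-3/2)/(1) = -3/2.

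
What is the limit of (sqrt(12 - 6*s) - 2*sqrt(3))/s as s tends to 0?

Substitution gives 0/0. Multiply numerator and denominator by the conjugate √(12 - 6s) + √12.
The numerator becomes (12 - 6s) − 12 = -6s, so the expression simplifies to -6/(√(12 - 6s) + √12).
Letting s → 0 gives -6/(2√12) = -√(3)/2.

-√(3)/2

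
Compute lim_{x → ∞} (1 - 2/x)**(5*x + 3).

The base → 1 and the exponent → ∞: a 1^∞ form.
Take logarithms: (5x + 3)·ln(1 - 2/x). Since ln(1+u) ~ u for small u, this behaves like (5x)·(-2/x) → -10.
So the limit is e^(-10).

e^(-10)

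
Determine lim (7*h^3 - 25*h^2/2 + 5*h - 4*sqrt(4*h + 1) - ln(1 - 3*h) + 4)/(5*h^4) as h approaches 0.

241/20

Substitution gives 0/0 (the numerator vanishes to order 4).
Expand each term to order h^4: the coefficient of h^4 in -4·√(1 + 4h) is 40 and in −ln(1 - 3h) is 81/4.
Lower-order terms cancel with the polynomial part, so the numerator is (241/4)·h^4 + o(h^4), and the limit is (241/4)/(5) = 241/20.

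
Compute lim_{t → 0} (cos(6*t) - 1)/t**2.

Direct substitution gives 0/0.
Apply L'Hôpital: lim (-6*sin(6*t))/(2*t), still 0/0.
After 2 applications of L'Hôpital's rule the quotient is (-36*cos(6*t))/(2); substituting t = 0 gives -18.

-18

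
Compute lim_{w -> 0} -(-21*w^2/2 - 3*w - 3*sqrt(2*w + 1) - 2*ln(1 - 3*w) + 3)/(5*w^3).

Substitution gives 0/0 (the numerator vanishes to order 3).
Expand each term to order w^3: the coefficient of w^3 in -3·√(1 + 2w) is -3/2 and in -2·ln(1 - 3w) is 18.
Lower-order terms cancel with the polynomial part, so the numerator is (33/2)·w^3 + o(w^3), and the limit is (33/2)/(-5) = -33/10.

-33/10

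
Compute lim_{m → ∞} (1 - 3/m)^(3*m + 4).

e^(-9)

Write it as [(1 - 3/m)^m]^(3) · (1 - 3/m)^(4). The bracketed term tends to e^(-3) and the second factor to 1, so the limit is e^(-9).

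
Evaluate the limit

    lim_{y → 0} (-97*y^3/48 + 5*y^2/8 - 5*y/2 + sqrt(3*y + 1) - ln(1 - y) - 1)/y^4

-373/128

Substitution gives 0/0; apply L'Hôpital's rule 4 times.
After differentiating numerator and denominator 4 times the quotient is (-1215/(16*(3*y + 1)^(7/2)) + 6/(y - 1)^4)/(24); at y = 0 this is -373/128.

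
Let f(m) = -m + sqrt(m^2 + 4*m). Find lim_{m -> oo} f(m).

This has the form ∞ − ∞. Multiply and divide by the conjugate √(m^2 + 4*m) + m.
That gives (4m) / (√(m^2 + 4*m) + m).
Divide numerator and denominator by m: the limit is 4/(2·1) = 2.

2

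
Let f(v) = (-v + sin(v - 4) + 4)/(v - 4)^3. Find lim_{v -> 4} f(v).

Direct substitution gives 0/0.
Apply L'Hôpital: lim (cos(v - 4) - 1)/(3*(v - 4)^2), still 0/0.
Apply L'Hôpital: lim (-sin(v - 4))/(6*v - 24), still 0/0.
After 3 applications of L'Hôpital's rule the quotient is (-cos(v - 4))/(6); substituting v = 4 gives -1/6.

-1/6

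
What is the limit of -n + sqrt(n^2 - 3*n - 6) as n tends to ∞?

An ∞ − ∞ form. Rationalising with the conjugate, the difference becomes (-3n - 6) / (√(n^2 - 3*n - 6) + n).
For large n the denominator behaves like 2·n, so the quotient tends to -3/2 = -3/2.

-3/2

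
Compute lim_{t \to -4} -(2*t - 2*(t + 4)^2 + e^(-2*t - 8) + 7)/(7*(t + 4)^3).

Direct substitution gives 0/0.
Apply L'Hôpital: lim (-4*t - 2*e^(-2*t - 8) - 14)/(-21*(t + 4)^2), still 0/0.
Apply L'Hôpital: lim (4*e^(-2*t - 8) - 4)/(-42*t - 168), still 0/0.
After 3 applications of L'Hôpital's rule the quotient is (-8*e^(-2*t - 8))/(-42); substituting t = -4 gives 4/21.

4/21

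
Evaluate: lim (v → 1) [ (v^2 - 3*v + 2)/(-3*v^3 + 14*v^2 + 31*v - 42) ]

-1/50

At v = 1 both the top and bottom vanish — a removable singularity. Factoring out (v - 1) from each leaves (v - 2)/(-3*v^2 + 11*v + 42), which at v = 1 equals -1/50.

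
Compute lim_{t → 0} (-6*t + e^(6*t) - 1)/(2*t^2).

9

Direct substitution gives 0/0.
Apply L'Hôpital: lim (6*e^(6*t) - 6)/(4*t), still 0/0.
After 2 applications of L'Hôpital's rule the quotient is (36*e^(6*t))/(4); substituting t = 0 gives 9.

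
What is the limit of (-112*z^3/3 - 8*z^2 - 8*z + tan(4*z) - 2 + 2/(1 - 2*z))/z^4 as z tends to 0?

Substitution gives 0/0 (the numerator vanishes to order 4).
Expand each term to order z^4: the coefficient of z^4 in tan(4z) is 0 and in 2·1/(1 - 2z) is 32.
Lower-order terms cancel with the polynomial part, so the numerator is (32)·z^4 + o(z^4), and the limit is (32)/(1) = 32.

32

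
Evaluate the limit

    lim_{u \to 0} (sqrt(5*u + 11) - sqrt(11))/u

A 0/0 form; rationalise with √(11 + 5u) + √11. This collapses the numerator to 5u, leaving 5/(√(11 + 5u) + √11) → 5/(2√11) = 5*√(11)/22.

5*√(11)/22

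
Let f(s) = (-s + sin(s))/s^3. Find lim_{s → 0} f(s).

-1/6

Direct substitution gives 0/0.
Apply L'Hôpital: lim (cos(s) - 1)/(3*s^2), still 0/0.
Apply L'Hôpital: lim (-sin(s))/(6*s), still 0/0.
After 3 applications of L'Hôpital's rule the quotient is (-cos(s))/(6); substituting s = 0 gives -1/6.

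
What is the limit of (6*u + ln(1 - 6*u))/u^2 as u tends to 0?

Direct substitution gives 0/0.
Apply L'Hôpital: lim (6 - 6/(1 - 6*u))/(2*u), still 0/0.
After 2 applications of L'Hôpital's rule the quotient is (-36/(1 - 6*u)^2)/(2); substituting u = 0 gives -18.

-18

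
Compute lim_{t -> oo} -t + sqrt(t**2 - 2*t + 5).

An ∞ − ∞ form. Rationalising with the conjugate, the difference becomes (-2t + 5) / (√(t^2 - 2*t + 5) + t).
For large t the denominator behaves like 2·t, so the quotient tends to -2/2 = -1.

-1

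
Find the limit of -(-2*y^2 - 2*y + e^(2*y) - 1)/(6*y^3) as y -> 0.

Direct substitution gives 0/0.
Apply L'Hôpital: lim (-4*y + 2*e^(2*y) - 2)/(-18*y^2), still 0/0.
Apply L'Hôpital: lim (4*e^(2*y) - 4)/(-36*y), still 0/0.
After 3 applications of L'Hôpital's rule the quotient is (8*e^(2*y))/(-36); substituting y = 0 gives -2/9.

-2/9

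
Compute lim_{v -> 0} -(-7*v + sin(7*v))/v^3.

343/6

Direct substitution gives 0/0.
Apply L'Hôpital: lim (7*cos(7*v) - 7)/(-3*v^2), still 0/0.
Apply L'Hôpital: lim (-49*sin(7*v))/(-6*v), still 0/0.
After 3 applications of L'Hôpital's rule the quotient is (-343*cos(7*v))/(-6); substituting v = 0 gives 343/6.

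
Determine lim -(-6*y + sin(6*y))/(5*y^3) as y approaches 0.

36/5

Direct substitution gives 0/0.
Apply L'Hôpital: lim (6*cos(6*y) - 6)/(-15*y^2), still 0/0.
Apply L'Hôpital: lim (-36*sin(6*y))/(-30*y), still 0/0.
After 3 applications of L'Hôpital's rule the quotient is (-216*cos(6*y))/(-30); substituting y = 0 gives 36/5.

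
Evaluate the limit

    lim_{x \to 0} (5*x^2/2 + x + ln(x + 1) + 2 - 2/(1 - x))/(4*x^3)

-5/12

Substitution gives 0/0 (the numerator vanishes to order 3).
Expand each term to order x^3: the coefficient of x^3 in -2·1/(1 - x) is -2 and in ln(1 + x) is 1/3.
Lower-order terms cancel with the polynomial part, so the numerator is (-5/3)·x^3 + o(x^3), and the limit is (-5/3)/(4) = -5/12.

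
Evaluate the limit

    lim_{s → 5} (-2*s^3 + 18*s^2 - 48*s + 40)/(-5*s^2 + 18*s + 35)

9/16

At s = 5 both the top and bottom vanish — a removable singularity. Factoring out (s - 5) from each leaves (-2*s^2 + 8*s - 8)/(-5*s - 7), which at s = 5 equals 9/16.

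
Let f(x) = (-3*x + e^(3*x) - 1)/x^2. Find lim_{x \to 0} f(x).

9/2

Direct substitution gives 0/0.
Apply L'Hôpital: lim (3*e^(3*x) - 3)/(2*x), still 0/0.
After 2 applications of L'Hôpital's rule the quotient is (9*e^(3*x))/(2); substituting x = 0 gives 9/2.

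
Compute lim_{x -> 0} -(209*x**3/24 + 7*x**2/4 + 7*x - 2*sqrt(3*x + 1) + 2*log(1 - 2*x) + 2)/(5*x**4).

Substitution gives 0/0; apply L'Hôpital's rule 4 times.
After differentiating numerator and denominator 4 times the quotient is (1215/(8*(3*x + 1)^(7/2)) - 192/(2*x - 1)^4)/(-120); at x = 0 this is 107/320.

107/320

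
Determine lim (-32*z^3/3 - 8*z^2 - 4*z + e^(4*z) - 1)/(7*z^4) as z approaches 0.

32/21

Direct substitution gives 0/0.
Apply L'Hôpital: lim (-32*z^2 - 16*z + 4*e^(4*z) - 4)/(28*z^3), still 0/0.
Apply L'Hôpital: lim (-64*z + 16*e^(4*z) - 16)/(84*z^2), still 0/0.
Apply L'Hôpital: lim (64*e^(4*z) - 64)/(168*z), still 0/0.
After 4 applications of L'Hôpital's rule the quotient is (256*e^(4*z))/(168); substituting z = 0 gives 32/21.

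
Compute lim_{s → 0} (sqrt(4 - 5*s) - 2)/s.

Substitution gives 0/0. Multiply numerator and denominator by the conjugate √(4 - 5s) + √4.
The numerator becomes (4 - 5s) − 4 = -5s, so the expression simplifies to -5/(√(4 - 5s) + √4).
Letting s → 0 gives -5/(2√4) = -5/4.

-5/4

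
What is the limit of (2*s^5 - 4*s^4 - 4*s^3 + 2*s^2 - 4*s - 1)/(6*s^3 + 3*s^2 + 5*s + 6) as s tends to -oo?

The numerator has higher degree (5 > 3); the quotient behaves like (2/(6))·s^2 for large |s|.
As s → −∞ this diverges to ∞.

∞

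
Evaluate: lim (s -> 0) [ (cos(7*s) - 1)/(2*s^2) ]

Direct substitution gives 0/0.
Apply L'Hôpital: lim (-7*sin(7*s))/(4*s), still 0/0.
After 2 applications of L'Hôpital's rule the quotient is (-49*cos(7*s))/(4); substituting s = 0 gives -49/4.

-49/4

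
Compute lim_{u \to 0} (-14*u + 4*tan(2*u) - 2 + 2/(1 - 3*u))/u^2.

18

Substitution gives 0/0; apply L'Hôpital's rule 2 times.
After differentiating numerator and denominator 2 times the quotient is (32*tan(2*u)/cos(2*u)^2 - 36/(3*u - 1)^3)/(2); at u = 0 this is 18.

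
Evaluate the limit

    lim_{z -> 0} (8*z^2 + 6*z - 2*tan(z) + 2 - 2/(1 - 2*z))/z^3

-50/3

Substitution gives 0/0; apply L'Hôpital's rule 3 times.
After differentiating numerator and denominator 3 times the quotient is (8/cos(z)^2 - 12/cos(z)^4 - 96/(2*z - 1)^4)/(6); at z = 0 this is -50/3.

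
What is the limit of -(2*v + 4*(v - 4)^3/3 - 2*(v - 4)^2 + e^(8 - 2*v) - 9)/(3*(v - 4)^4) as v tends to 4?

-2/9

Direct substitution gives 0/0.
Apply L'Hôpital: lim (-4*v + 4*(v - 4)^2 - 2*e^(8 - 2*v) + 18)/(-12*(v - 4)^3), still 0/0.
Apply L'Hôpital: lim (8*v + 4*e^(8 - 2*v) - 36)/(-36*(v - 4)^2), still 0/0.
Apply L'Hôpital: lim (8 - 8*e^(8 - 2*v))/(288 - 72*v), still 0/0.
After 4 applications of L'Hôpital's rule the quotient is (16*e^(8 - 2*v))/(-72); substituting v = 4 gives -2/9.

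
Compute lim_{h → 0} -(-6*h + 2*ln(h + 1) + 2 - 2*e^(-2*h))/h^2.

5

Substitution gives 0/0; apply L'Hôpital's rule 2 times.
After differentiating numerator and denominator 2 times the quotient is (-8*e^(-2*h) - 2/(h + 1)^2)/(-2); at h = 0 this is 5.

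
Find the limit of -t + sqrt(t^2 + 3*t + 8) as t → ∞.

This has the form ∞ − ∞. Multiply and divide by the conjugate √(t^2 + 3*t + 8) + t.
That gives (3t + 8) / (√(t^2 + 3*t + 8) + t).
Divide numerator and denominator by t: the limit is 3/(2·1) = 3/2.

3/2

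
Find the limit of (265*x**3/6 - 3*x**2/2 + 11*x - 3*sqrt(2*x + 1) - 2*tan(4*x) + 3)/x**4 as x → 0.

Substitution gives 0/0 (the numerator vanishes to order 4).
Expand each term to order x^4: the coefficient of x^4 in -3·√(1 + 2x) is 15/8 and in -2·tan(4x) is 0.
Lower-order terms cancel with the polynomial part, so the numerator is (15/8)·x^4 + o(x^4), and the limit is (15/8)/(1) = 15/8.

15/8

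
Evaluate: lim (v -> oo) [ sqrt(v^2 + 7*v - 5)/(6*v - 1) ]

For large |v|, √(v^2 + 7*v - 5) ≈ √1·|v| and the denominator ≈ 6v.
Since v → +∞, |v| = v, giving √1/(6) = 1/6.

1/6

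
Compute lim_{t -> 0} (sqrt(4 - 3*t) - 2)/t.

-3/4

Substitution gives 0/0. Multiply numerator and denominator by the conjugate √(4 - 3t) + √4.
The numerator becomes (4 - 3t) − 4 = -3t, so the expression simplifies to -3/(√(4 - 3t) + √4).
Letting t → 0 gives -3/(2√4) = -3/4.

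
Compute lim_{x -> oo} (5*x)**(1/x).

1

Base → ∞ and exponent → 0: an ∞^0 form.
Take logs: (1/x)·ln(5·x^1) = (ln 5 + 1·ln x)/x → 0.
So the limit is e^0 = 1.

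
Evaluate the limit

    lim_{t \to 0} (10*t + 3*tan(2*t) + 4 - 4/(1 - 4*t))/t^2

-64

Substitution gives 0/0; apply L'Hôpital's rule 2 times.
After differentiating numerator and denominator 2 times the quotient is (24*tan(2*t)/cos(2*t)^2 + 128/(4*t - 1)^3)/(2); at t = 0 this is -64.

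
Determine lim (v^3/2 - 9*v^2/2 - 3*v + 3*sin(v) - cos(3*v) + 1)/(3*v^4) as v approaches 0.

-9/8

Substitution gives 0/0; apply L'Hôpital's rule 4 times.
After differentiating numerator and denominator 4 times the quotient is (3*sin(v) - 81*cos(3*v))/(72); at v = 0 this is -9/8.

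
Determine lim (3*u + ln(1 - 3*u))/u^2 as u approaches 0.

Direct substitution gives 0/0.
Apply L'Hôpital: lim (3 - 3/(1 - 3*u))/(2*u), still 0/0.
After 2 applications of L'Hôpital's rule the quotient is (-9/(1 - 3*u)^2)/(2); substituting u = 0 gives -9/2.

-9/2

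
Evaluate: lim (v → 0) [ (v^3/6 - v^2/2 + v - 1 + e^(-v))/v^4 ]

Direct substitution gives 0/0.
Apply L'Hôpital: lim (v^2/2 - v + 1 - e^(-v))/(4*v^3), still 0/0.
Apply L'Hôpital: lim (v - 1 + e^(-v))/(12*v^2), still 0/0.
Apply L'Hôpital: lim (1 - e^(-v))/(24*v), still 0/0.
After 4 applications of L'Hôpital's rule the quotient is (e^(-v))/(24); substituting v = 0 gives 1/24.

1/24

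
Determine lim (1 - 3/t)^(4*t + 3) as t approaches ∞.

Let L be the limit and take ln: ln L = lim (4t + 3)·ln(1 - 3/t) = lim (4t + 3)·(-3/t + O(1/t²)) = -12.
Hence L = e^(-12).

e^(-12)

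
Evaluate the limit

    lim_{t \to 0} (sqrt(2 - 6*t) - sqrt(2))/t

-3*√(2)/2

Substitution gives 0/0. Multiply numerator and denominator by the conjugate √(2 - 6t) + √2.
The numerator becomes (2 - 6t) − 2 = -6t, so the expression simplifies to -6/(√(2 - 6t) + √2).
Letting t → 0 gives -6/(2√2) = -3*√(2)/2.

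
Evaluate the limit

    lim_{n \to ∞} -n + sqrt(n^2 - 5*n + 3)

-5/2

This has the form ∞ − ∞. Multiply and divide by the conjugate √(n^2 - 5*n + 3) + n.
That gives (-5n + 3) / (√(n^2 - 5*n + 3) + n).
Divide numerator and denominator by n: the limit is -5/(2·1) = -5/2.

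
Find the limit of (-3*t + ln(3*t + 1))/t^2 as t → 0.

Direct substitution gives 0/0.
Apply L'Hôpital: lim (-3 + 3/(3*t + 1))/(2*t), still 0/0.
After 2 applications of L'Hôpital's rule the quotient is (-9/(3*t + 1)^2)/(2); substituting t = 0 gives -9/2.

-9/2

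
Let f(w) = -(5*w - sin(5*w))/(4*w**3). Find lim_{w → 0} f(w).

Direct substitution gives 0/0.
Apply L'Hôpital: lim (5 - 5*cos(5*w))/(-12*w^2), still 0/0.
Apply L'Hôpital: lim (25*sin(5*w))/(-24*w), still 0/0.
After 3 applications of L'Hôpital's rule the quotient is (125*cos(5*w))/(-24); substituting w = 0 gives -125/24.

-125/24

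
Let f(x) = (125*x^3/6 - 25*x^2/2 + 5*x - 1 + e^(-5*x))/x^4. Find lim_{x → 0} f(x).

Direct substitution gives 0/0.
Apply L'Hôpital: lim (125*x^2/2 - 25*x + 5 - 5*e^(-5*x))/(4*x^3), still 0/0.
Apply L'Hôpital: lim (125*x - 25 + 25*e^(-5*x))/(12*x^2), still 0/0.
Apply L'Hôpital: lim (125 - 125*e^(-5*x))/(24*x), still 0/0.
After 4 applications of L'Hôpital's rule the quotient is (625*e^(-5*x))/(24); substituting x = 0 gives 625/24.

625/24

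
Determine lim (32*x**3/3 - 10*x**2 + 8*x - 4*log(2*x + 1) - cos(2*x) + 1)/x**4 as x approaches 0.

46/3

Substitution gives 0/0; apply L'Hôpital's rule 4 times.
After differentiating numerator and denominator 4 times the quotient is (-16*cos(2*x) + 384/(2*x + 1)^4)/(24); at x = 0 this is 46/3.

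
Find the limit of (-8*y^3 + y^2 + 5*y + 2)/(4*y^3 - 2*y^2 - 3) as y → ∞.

Numerator and denominator both have degree 3.
Dividing every term by y^3, all lower-order terms vanish and the limit is the ratio of leading coefficients, -8/(4) = -2.

-2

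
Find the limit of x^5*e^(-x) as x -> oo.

0

Write as x^5/e^{1x}, an ∞/∞ form.
Exponential growth dominates any polynomial, so repeated L'Hôpital (or the standard result) gives 0.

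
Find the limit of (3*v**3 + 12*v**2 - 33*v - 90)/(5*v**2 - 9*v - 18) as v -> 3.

Direct substitution gives 0/0, so factor. Both numerator and denominator have (v - 3) as a factor.
After cancelling, the expression reduces to (3*v^2 + 21*v + 30)/(5*v + 6).
Substituting v = 3 gives 40/7.

40/7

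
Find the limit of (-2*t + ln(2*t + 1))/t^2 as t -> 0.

-2

Direct substitution gives 0/0.
Apply L'Hôpital: lim (-2 + 2/(2*t + 1))/(2*t), still 0/0.
After 2 applications of L'Hôpital's rule the quotient is (-4/(2*t + 1)^2)/(2); substituting t = 0 gives -2.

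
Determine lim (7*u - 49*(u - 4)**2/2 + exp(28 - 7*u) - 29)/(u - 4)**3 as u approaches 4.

Direct substitution gives 0/0.
Apply L'Hôpital: lim (-49*u - 7*e^(28 - 7*u) + 203)/(3*(u - 4)^2), still 0/0.
Apply L'Hôpital: lim (49*e^(28 - 7*u) - 49)/(6*u - 24), still 0/0.
After 3 applications of L'Hôpital's rule the quotient is (-343*e^(28 - 7*u))/(6); substituting u = 4 gives -343/6.

-343/6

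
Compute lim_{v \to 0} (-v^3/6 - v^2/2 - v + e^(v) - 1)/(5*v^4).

1/120

Direct substitution gives 0/0.
Apply L'Hôpital: lim (-v^2/2 - v + e^(v) - 1)/(20*v^3), still 0/0.
Apply L'Hôpital: lim (-v + e^(v) - 1)/(60*v^2), still 0/0.
Apply L'Hôpital: lim (e^(v) - 1)/(120*v), still 0/0.
After 4 applications of L'Hôpital's rule the quotient is (e^(v))/(120); substituting v = 0 gives 1/120.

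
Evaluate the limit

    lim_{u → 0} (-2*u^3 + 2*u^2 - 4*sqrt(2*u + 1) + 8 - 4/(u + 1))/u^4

-3/2

Substitution gives 0/0; apply L'Hôpital's rule 4 times.
After differentiating numerator and denominator 4 times the quotient is (60/(2*u + 1)^(7/2) - 96/(u + 1)^5)/(24); at u = 0 this is -3/2.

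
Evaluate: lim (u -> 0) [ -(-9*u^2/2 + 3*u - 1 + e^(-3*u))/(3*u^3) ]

Direct substitution gives 0/0.
Apply L'Hôpital: lim (-9*u + 3 - 3*e^(-3*u))/(-9*u^2), still 0/0.
Apply L'Hôpital: lim (-9 + 9*e^(-3*u))/(-18*u), still 0/0.
After 3 applications of L'Hôpital's rule the quotient is (-27*e^(-3*u))/(-18); substituting u = 0 gives 3/2.

3/2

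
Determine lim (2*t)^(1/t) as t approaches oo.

1

Base → ∞ and exponent → 0: an ∞^0 form.
Take logs: (1/t)·ln(2·t^1) = (ln 2 + 1·ln t)/t → 0.
So the limit is e^0 = 1.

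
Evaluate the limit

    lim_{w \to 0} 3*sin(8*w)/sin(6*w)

4

Substitution gives 0/0.
Divide numerator and denominator by w: sin(8w)/w → 8 and sin(6w)/w → 6, so the limit is 3·8/6 = 4.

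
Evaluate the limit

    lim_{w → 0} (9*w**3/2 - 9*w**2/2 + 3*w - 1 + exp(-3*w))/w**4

Direct substitution gives 0/0.
Apply L'Hôpital: lim (27*w^2/2 - 9*w + 3 - 3*e^(-3*w))/(4*w^3), still 0/0.
Apply L'Hôpital: lim (27*w - 9 + 9*e^(-3*w))/(12*w^2), still 0/0.
Apply L'Hôpital: lim (27 - 27*e^(-3*w))/(24*w), still 0/0.
After 4 applications of L'Hôpital's rule the quotient is (81*e^(-3*w))/(24); substituting w = 0 gives 27/8.

27/8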